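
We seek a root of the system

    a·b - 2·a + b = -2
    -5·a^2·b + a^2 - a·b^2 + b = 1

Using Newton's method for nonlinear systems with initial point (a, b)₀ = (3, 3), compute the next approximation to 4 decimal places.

At (3, 3): F = (8.0000, -151.0000).
Jacobian J = [[b - 2, a + 1], [-10·a·b + 2·a - b^2, -5·a^2 - 2·a·b + 1]].
At the point, J = [[1.0000, 4.0000], [-93.0000, -62.0000]] (det J = 310.0000).
Solving J·Δ = −F gives Δ = (-0.3484, -1.9129).
Then the next iterate is (a, b)₁ = (2.6516, 1.0871).

(2.6516, 1.0871)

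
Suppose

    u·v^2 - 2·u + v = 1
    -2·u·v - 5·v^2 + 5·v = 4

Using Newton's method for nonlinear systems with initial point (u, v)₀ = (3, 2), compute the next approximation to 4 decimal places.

At (3, 2): F = (7.0000, -26.0000).
Jacobian J = [[v^2 - 2, 2·u·v + 1], [-2·v, -2·u - 10·v + 5]].
At the point, J = [[2.0000, 13.0000], [-4.0000, -21.0000]] (det J = 10.0000).
Solving J·Δ = −F gives Δ = (-19.1000, 2.4000).
Then the next iterate is (u, v)₁ = (-16.1000, 4.4000).

(-16.1000, 4.4000)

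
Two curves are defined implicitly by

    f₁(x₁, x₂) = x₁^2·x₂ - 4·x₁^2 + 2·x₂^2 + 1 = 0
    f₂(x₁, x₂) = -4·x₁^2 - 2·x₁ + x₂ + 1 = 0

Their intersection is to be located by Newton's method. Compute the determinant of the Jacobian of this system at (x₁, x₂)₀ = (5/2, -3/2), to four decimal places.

J = [[2·x₁·x₂ - 8·x₁, x₁^2 + 4·x₂], [-8·x₁ - 2, 1]].
At the point, J = [[-27.5000, 0.2500], [-22.0000, 1.0000]].
det J = -22.0000.

-22.0000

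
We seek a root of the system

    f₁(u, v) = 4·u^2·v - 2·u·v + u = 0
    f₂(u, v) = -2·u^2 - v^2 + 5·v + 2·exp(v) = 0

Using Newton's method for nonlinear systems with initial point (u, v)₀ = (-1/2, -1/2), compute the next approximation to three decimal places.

At (-1/2, -1/2): F = (-1.500, -2.03694).
Jacobian J = [[8·u·v - 2·v + 1, 4·u^2 - 2·u], [-4·u, -2·v + 2·exp(v) + 5]].
At the point, J = [[4.000, 2.000], [2.000, 7.21306]] (det J = 24.85225).
Solving J·Δ = −F gives Δ = (0.271, 0.207).
Then the next iterate is (u, v)₁ = (-0.229, -0.293).

(-0.229, -0.293)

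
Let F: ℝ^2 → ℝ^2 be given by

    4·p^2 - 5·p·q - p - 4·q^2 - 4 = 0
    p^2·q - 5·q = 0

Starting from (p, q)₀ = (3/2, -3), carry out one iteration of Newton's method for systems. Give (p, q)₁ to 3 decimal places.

At (3/2, -3): F = (-10.000, 8.250).
Jacobian J = [[8·p - 5·q - 1, -5·p - 8·q], [2·p·q, p^2 - 5]].
At the point, J = [[26.000, 16.500], [-9.000, -2.750]] (det J = 77.000).
Solving J·Δ = −F gives Δ = (1.411, -1.617).
Then the next iterate is (p, q)₁ = (2.911, -4.617).

(2.911, -4.617)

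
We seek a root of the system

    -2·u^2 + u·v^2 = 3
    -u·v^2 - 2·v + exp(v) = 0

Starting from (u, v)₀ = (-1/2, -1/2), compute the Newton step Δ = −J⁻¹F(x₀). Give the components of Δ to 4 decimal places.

At (-1/2, -1/2): F = (-3.6250, 1.731531).
Jacobian J = [[-4·u + v^2, 2·u·v], [-v^2, -2·u·v + exp(v) - 2]].
At the point, J = [[2.2500, 0.5000], [-0.2500, -1.893469]] (det J = -4.135306).
Solving J·Δ = −F gives Δ = (1.4505, 0.7230).

(1.4505, 0.7230)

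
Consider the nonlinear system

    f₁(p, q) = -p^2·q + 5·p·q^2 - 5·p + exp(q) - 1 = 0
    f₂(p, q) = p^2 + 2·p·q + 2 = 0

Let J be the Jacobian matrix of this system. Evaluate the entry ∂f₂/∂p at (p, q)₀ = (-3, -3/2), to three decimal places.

-9.000

∂f₂/∂p = 2·p + 2·q.
At (-3, -3/2) this is -9.000.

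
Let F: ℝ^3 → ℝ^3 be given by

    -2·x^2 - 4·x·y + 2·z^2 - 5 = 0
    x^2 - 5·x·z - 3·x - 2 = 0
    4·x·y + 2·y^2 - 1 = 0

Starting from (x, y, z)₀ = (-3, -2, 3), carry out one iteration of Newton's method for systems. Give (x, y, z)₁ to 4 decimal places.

(-1.2791, -1.1384, 1.6868)

At (-3, -2, 3): F = (-29.0000, 61.0000, 31.0000).
Jacobian J = [[-4·x - 4·y, -4·x, 4·z], [2·x - 5·z - 3, 0, -5·x], [4·y, 4·x + 4·y, 0]].
At the point, J = [[20.0000, 12.0000, 12.0000], [-24.0000, 0.0000, 15.0000], [-8.0000, -20.0000, 0.0000]] (det J = 10320.0000).
Solving J·Δ = −F gives Δ = (1.7209, 0.8616, -1.3132).
Then the next iterate is (x, y, z)₁ = (-1.2791, -1.1384, 1.6868).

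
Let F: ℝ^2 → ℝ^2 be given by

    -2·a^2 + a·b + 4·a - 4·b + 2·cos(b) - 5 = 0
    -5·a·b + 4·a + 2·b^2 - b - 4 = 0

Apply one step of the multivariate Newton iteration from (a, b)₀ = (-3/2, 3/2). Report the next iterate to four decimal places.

At (-3/2, 3/2): F = (-23.608526, 4.2500).
Jacobian J = [[-4·a + b + 4, a - 2·sin(b) - 4], [-5·b + 4, -5·a + 4·b - 1]].
At the point, J = [[11.5000, -7.494990], [-3.5000, 12.5000]] (det J = 117.517535).
Solving J·Δ = −F gives Δ = (2.2401, 0.2872).
Then the next iterate is (a, b)₁ = (0.7401, 1.7872).

(0.7401, 1.7872)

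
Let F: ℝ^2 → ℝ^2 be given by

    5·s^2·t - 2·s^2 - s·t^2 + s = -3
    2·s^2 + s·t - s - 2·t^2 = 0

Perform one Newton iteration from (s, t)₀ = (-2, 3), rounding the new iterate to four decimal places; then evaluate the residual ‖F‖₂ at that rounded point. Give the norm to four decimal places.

At (-2, 3): F = (71.0000, -14.0000).
Jacobian J = [[10·s·t - 4·s - t^2 + 1, 5·s^2 - 2·s·t], [4·s + t - 1, s - 4·t]].
At the point, J = [[-60.0000, 32.0000], [-6.0000, -14.0000]] (det J = 1032.0000).
Solving J·Δ = −F gives Δ = (0.5291, -1.2267).
Then the next iterate is (s, t)₁ = (-1.4709, 1.7733).
Re-evaluating at (-1.4709, 1.7733): F = (21.010476, -3.099539), so ‖F‖₂ = 21.2379.

21.2379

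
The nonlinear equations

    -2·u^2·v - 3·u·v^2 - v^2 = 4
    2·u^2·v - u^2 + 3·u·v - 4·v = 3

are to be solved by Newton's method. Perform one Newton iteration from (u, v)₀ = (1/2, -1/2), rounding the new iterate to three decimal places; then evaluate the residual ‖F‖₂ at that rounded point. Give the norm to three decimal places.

12.914

At (1/2, -1/2): F = (-4.375, -2.250).
Jacobian J = [[-4·u·v - 3·v^2, -2·u^2 - 6·u·v - 2·v], [4·u·v - 2·u + 3·v, 2·u^2 + 3·u - 4]].
At the point, J = [[0.250, 2.000], [-3.500, -2.000]] (det J = 6.500).
Solving J·Δ = −F gives Δ = (-2.038, 2.442).
Then the next iterate is (u, v)₁ = (-1.538, 1.942).
Re-evaluating at (-1.538, 1.942): F = (0.44232, -12.90645), so ‖F‖₂ = 12.914.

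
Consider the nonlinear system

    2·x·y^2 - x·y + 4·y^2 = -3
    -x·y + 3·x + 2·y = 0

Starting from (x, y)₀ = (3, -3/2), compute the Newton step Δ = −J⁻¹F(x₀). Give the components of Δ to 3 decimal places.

(-2.221, 0.505)

At (3, -3/2): F = (30.000, 10.500).
Jacobian J = [[2·y^2 - y, 4·x·y - x + 8·y], [-y + 3, -x + 2]].
At the point, J = [[6.000, -33.000], [4.500, -1.000]] (det J = 142.500).
Solving J·Δ = −F gives Δ = (-2.221, 0.505).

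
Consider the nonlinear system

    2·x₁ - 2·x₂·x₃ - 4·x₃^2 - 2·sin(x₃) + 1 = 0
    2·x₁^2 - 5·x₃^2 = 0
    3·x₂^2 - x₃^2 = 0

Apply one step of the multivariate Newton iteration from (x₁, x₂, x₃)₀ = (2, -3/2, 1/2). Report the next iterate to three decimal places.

At (2, -3/2, 1/2): F = (4.54115, 6.750, 6.500).
Jacobian J = [[2, -2·x₃, -2·x₂ - 8·x₃ - 2·cos(x₃)], [4·x₁, 0, -10·x₃], [0, 6·x₂, -2·x₃]].
At the point, J = [[2.000, -1.000, -2.75517], [8.000, 0.000, -5.000], [0.000, -9.000, -1.000]] (det J = 100.37189).
Solving J·Δ = −F gives Δ = (0.112, 0.552, 1.529).
Then the next iterate is (x₁, x₂, x₃)₁ = (2.112, -0.948, 2.029).

(2.112, -0.948, 2.029)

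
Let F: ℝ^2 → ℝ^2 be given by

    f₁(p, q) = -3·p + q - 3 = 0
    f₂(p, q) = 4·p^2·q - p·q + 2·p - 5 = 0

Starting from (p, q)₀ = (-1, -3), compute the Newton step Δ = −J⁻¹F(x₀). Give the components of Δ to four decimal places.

(0.1591, 3.4773)

At (-1, -3): F = (-3.0000, -22.0000).
Jacobian J = [[-3, 1], [8·p·q - q + 2, 4·p^2 - p]].
At the point, J = [[-3.0000, 1.0000], [29.0000, 5.0000]] (det J = -44.0000).
Solving J·Δ = −F gives Δ = (0.1591, 3.4773).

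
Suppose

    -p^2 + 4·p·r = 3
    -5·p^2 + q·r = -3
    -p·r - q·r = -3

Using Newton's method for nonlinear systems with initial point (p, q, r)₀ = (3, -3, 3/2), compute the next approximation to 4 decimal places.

(1.6667, 0.3333, 1.0000)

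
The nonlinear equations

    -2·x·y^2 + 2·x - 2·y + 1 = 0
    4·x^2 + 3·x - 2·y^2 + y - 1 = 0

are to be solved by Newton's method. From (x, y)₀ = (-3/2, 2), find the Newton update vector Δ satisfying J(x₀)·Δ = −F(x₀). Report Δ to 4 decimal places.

(0.1288, -0.5227)

At (-3/2, 2): F = (6.0000, -2.5000).
Jacobian J = [[-2·y^2 + 2, -4·x·y - 2], [8·x + 3, -4·y + 1]].
At the point, J = [[-6.0000, 10.0000], [-9.0000, -7.0000]] (det J = 132.0000).
Solving J·Δ = −F gives Δ = (0.1288, -0.5227).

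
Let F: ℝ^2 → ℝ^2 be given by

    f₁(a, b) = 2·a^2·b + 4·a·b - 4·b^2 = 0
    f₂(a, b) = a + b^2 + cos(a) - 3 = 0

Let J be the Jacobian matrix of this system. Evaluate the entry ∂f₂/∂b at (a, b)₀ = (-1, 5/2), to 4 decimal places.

5.0000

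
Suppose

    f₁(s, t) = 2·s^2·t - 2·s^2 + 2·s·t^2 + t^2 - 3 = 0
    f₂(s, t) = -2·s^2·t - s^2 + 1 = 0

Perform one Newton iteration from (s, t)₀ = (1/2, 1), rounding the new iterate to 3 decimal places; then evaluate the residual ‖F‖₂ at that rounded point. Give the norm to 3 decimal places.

At (1/2, 1): F = (-1.000, 0.250).
Jacobian J = [[4·s·t - 4·s + 2·t^2, 2·s^2 + 4·s·t + 2·t], [-4·s·t - 2·s, -2·s^2]].
At the point, J = [[2.000, 4.500], [-3.000, -0.500]] (det J = 12.500).
Solving J·Δ = −F gives Δ = (0.050, 0.200).
Then the next iterate is (s, t)₁ = (0.550, 1.200).
Re-evaluating at (0.550, 1.200): F = (0.145, -0.02850), so ‖F‖₂ = 0.148.

0.148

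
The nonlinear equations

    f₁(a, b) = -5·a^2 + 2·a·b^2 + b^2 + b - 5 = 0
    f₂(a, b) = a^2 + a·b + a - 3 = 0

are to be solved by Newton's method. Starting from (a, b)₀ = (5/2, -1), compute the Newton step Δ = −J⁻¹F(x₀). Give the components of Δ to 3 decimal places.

At (5/2, -1): F = (-31.250, 3.250).
Jacobian J = [[-10·a + 2·b^2, 4·a·b + 2·b + 1], [2·a + b + 1, a]].
At the point, J = [[-23.000, -11.000], [5.000, 2.500]] (det J = -2.500).
Solving J·Δ = −F gives Δ = (-16.950, 32.600).

(-16.950, 32.600)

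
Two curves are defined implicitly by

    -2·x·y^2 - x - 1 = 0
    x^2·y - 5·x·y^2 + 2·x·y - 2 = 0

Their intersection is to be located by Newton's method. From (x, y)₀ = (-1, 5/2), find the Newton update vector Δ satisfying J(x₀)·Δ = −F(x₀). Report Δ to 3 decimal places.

(2.826, 2.565)

At (-1, 5/2): F = (12.500, 26.750).
Jacobian J = [[-2·y^2 - 1, -4·x·y], [2·x·y - 5·y^2 + 2·y, x^2 - 10·x·y + 2·x]].
At the point, J = [[-13.500, 10.000], [-31.250, 24.000]] (det J = -11.500).
Solving J·Δ = −F gives Δ = (2.826, 2.565).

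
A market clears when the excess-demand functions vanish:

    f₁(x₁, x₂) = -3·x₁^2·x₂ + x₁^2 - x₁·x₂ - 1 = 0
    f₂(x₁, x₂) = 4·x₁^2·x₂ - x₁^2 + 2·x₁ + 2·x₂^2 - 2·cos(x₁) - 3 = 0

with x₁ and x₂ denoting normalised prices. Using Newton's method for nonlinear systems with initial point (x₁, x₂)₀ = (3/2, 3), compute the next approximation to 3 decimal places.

(0.958, 1.926)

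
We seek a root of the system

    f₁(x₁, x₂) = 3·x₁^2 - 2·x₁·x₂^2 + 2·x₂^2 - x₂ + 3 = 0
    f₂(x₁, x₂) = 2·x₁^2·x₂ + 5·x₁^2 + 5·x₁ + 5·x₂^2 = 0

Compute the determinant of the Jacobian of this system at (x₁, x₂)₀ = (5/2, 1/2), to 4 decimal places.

393.7500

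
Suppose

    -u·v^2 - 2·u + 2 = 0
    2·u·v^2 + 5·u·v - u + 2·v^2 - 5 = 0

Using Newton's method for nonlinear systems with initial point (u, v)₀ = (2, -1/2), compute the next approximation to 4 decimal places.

At (2, -1/2): F = (-2.5000, -10.5000).
Jacobian J = [[-v^2 - 2, -2·u·v], [2·v^2 + 5·v - 1, 4·u·v + 5·u + 4·v]].
At the point, J = [[-2.2500, 2.0000], [-3.0000, 4.0000]] (det J = -3.0000).
Solving J·Δ = −F gives Δ = (3.6667, 5.3750).
Then the next iterate is (u, v)₁ = (5.6667, 4.8750).

(5.6667, 4.8750)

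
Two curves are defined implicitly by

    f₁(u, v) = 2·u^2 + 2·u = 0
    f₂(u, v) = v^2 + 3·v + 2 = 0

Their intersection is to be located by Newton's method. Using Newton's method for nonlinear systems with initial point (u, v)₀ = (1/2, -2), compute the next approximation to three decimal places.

At (1/2, -2): F = (1.500, 0.000).
Jacobian J = [[4·u + 2, 0], [0, 2·v + 3]].
At the point, J = [[4.000, 0.000], [0.000, -1.000]] (det J = -4.000).
Solving J·Δ = −F gives Δ = (-0.375, 0.000).
Then the next iterate is (u, v)₁ = (0.125, -2.000).

(0.125, -2.000)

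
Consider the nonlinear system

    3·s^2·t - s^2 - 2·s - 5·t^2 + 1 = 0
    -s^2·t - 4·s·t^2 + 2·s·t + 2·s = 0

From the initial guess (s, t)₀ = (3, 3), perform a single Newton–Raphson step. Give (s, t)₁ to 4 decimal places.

At (3, 3): F = (22.0000, -111.0000).
Jacobian J = [[6·s·t - 2·s - 2, 3·s^2 - 10·t], [-2·s·t - 4·t^2 + 2·t + 2, -s^2 - 8·s·t + 2·s]].
At the point, J = [[46.0000, -3.0000], [-46.0000, -75.0000]] (det J = -3588.0000).
Solving J·Δ = −F gives Δ = (-0.5527, -1.1410).
Then the next iterate is (s, t)₁ = (2.4473, 1.8590).

(2.4473, 1.8590)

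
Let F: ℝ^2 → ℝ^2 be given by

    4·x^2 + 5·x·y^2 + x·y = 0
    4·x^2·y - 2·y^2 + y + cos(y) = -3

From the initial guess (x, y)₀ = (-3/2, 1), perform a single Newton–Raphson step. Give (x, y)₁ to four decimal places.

(-0.6683, 0.6976)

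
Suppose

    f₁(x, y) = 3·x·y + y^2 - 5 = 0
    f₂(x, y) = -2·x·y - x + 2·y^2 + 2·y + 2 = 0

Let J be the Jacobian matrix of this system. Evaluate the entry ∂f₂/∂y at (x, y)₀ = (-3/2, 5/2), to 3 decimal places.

15.000

∂f₂/∂y = -2·x + 4·y + 2.
At (-3/2, 5/2) this is 15.000.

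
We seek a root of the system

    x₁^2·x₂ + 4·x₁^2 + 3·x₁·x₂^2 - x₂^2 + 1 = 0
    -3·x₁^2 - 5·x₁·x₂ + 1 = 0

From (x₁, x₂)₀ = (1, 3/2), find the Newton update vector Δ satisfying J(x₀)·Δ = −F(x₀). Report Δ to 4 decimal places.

(-2.0000, 3.5000)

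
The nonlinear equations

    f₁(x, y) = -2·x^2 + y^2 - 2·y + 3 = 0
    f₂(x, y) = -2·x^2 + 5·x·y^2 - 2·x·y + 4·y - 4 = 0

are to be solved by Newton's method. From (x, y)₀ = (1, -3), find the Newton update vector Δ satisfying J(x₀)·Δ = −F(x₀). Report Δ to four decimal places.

At (1, -3): F = (16.0000, 33.0000).
Jacobian J = [[-4·x, 2·y - 2], [-4·x + 5·y^2 - 2·y, 10·x·y - 2·x + 4]].
At the point, J = [[-4.0000, -8.0000], [47.0000, -28.0000]] (det J = 488.0000).
Solving J·Δ = −F gives Δ = (0.3770, 1.8115).

(0.3770, 1.8115)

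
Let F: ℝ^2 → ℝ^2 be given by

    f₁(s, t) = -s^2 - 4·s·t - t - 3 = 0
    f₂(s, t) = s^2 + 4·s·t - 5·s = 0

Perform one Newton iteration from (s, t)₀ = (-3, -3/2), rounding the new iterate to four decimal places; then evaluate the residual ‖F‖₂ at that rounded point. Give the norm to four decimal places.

At (-3, -3/2): F = (-28.5000, 42.0000).
Jacobian J = [[-2·s - 4·t, -4·s - 1], [2·s + 4·t - 5, 4·s]].
At the point, J = [[12.0000, 11.0000], [-17.0000, -12.0000]] (det J = 43.0000).
Solving J·Δ = −F gives Δ = (2.7907, -0.4535).
Then the next iterate is (s, t)₁ = (-0.2093, -1.9535).
Re-evaluating at (-0.2093, -1.9535): F = (-2.725777, 2.725777), so ‖F‖₂ = 3.8548.

3.8548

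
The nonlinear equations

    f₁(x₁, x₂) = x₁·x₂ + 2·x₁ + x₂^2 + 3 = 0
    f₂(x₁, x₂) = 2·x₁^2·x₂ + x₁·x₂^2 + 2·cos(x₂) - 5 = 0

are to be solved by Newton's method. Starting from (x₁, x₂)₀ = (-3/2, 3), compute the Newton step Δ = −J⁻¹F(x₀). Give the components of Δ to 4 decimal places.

(-0.5962, -0.3376)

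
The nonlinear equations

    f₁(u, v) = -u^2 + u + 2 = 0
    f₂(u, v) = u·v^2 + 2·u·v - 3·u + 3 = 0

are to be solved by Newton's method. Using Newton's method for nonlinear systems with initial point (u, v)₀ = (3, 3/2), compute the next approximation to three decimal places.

At (3, 3/2): F = (-4.000, 9.750).
Jacobian J = [[-2·u + 1, 0], [v^2 + 2·v - 3, 2·u·v + 2·u]].
At the point, J = [[-5.000, 0.000], [2.250, 15.000]] (det J = -75.000).
Solving J·Δ = −F gives Δ = (-0.800, -0.530).
Then the next iterate is (u, v)₁ = (2.200, 0.970).

(2.200, 0.970)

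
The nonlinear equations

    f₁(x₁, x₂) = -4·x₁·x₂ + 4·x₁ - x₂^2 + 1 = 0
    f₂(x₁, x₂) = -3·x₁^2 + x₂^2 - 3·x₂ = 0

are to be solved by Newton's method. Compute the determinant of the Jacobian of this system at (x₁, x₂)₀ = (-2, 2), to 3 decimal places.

J = [[-4·x₂ + 4, -4·x₁ - 2·x₂], [-6·x₁, 2·x₂ - 3]].
At the point, J = [[-4.000, 4.000], [12.000, 1.000]].
det J = -52.000.

-52.000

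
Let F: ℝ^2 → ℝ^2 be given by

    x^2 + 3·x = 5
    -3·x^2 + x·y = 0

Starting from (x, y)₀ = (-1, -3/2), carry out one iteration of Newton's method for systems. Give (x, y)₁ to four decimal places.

(6.0000, 28.5000)

At (-1, -3/2): F = (-7.0000, -1.5000).
Jacobian J = [[2·x + 3, 0], [-6·x + y, x]].
At the point, J = [[1.0000, 0.0000], [4.5000, -1.0000]] (det J = -1.0000).
Solving J·Δ = −F gives Δ = (7.0000, 30.0000).
Then the next iterate is (x, y)₁ = (6.0000, 28.5000).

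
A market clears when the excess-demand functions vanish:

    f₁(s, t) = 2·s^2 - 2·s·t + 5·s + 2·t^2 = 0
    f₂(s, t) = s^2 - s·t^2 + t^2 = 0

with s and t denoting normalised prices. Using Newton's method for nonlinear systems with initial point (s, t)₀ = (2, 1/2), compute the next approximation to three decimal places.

At (2, 1/2): F = (16.500, 3.750).
Jacobian J = [[4·s - 2·t + 5, -2·s + 4·t], [2·s - t^2, -2·s·t + 2·t]].
At the point, J = [[12.000, -2.000], [3.750, -1.000]] (det J = -4.500).
Solving J·Δ = −F gives Δ = (-2.000, -3.750).
Then the next iterate is (s, t)₁ = (0.000, -3.250).

(0.000, -3.250)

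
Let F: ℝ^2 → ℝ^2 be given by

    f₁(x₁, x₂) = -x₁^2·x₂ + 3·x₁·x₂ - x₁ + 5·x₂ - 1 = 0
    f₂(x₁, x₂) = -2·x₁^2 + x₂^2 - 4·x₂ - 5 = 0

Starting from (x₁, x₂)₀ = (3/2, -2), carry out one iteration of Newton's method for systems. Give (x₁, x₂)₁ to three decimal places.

(-0.789, 0.029)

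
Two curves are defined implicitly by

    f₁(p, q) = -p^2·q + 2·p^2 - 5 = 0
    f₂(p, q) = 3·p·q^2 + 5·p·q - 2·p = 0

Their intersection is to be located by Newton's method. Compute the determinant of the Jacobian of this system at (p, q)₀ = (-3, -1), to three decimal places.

-90.000

J = [[-2·p·q + 4·p, -p^2], [3·q^2 + 5·q - 2, 6·p·q + 5·p]].
At the point, J = [[-18.000, -9.000], [-4.000, 3.000]].
det J = -90.000.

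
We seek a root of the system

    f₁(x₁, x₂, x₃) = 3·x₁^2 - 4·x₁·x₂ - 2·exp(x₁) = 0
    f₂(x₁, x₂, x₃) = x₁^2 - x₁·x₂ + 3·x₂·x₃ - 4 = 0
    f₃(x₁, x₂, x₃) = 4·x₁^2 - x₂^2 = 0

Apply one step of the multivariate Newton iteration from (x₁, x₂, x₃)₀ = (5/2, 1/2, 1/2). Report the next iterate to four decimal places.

(1.2788, 0.8264, 3.2145)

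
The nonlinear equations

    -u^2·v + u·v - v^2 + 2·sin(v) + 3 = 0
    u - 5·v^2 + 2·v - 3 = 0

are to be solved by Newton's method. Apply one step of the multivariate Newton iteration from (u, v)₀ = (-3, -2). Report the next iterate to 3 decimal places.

(-2.328, -0.667)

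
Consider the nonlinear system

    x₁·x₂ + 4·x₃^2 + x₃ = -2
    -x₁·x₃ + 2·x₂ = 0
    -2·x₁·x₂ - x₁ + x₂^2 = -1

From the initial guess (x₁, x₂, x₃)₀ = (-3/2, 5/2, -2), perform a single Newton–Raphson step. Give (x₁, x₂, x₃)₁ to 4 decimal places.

At (-3/2, 5/2, -2): F = (12.2500, 2.0000, 16.2500).
Jacobian J = [[x₂, x₁, 8·x₃ + 1], [-x₃, 2, -x₁], [-2·x₂ - 1, -2·x₁ + 2·x₂, 0]].
At the point, J = [[2.5000, -1.5000, -15.0000], [2.0000, 2.0000, 1.5000], [-6.0000, 8.0000, 0.0000]] (det J = -436.5000).
Solving J·Δ = −F gives Δ = (0.1465, -1.9214, 1.0332).
Then the next iterate is (x₁, x₂, x₃)₁ = (-1.3535, 0.5786, -0.9668).

(-1.3535, 0.5786, -0.9668)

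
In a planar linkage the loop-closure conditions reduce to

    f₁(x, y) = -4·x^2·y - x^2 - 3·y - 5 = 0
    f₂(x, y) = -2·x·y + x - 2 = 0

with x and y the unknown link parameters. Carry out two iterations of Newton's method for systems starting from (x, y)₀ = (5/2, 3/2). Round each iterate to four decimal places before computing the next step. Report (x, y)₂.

(1.1231, -0.0912)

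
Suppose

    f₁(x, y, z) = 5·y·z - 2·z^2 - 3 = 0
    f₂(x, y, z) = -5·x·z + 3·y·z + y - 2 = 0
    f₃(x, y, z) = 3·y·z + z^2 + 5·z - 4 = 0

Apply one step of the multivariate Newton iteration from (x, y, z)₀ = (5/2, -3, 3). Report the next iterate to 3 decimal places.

At (5/2, -3, 3): F = (-66.000, -69.500, -7.000).
Jacobian J = [[0, 5·z, 5·y - 4·z], [-5·z, 3·z + 1, -5·x + 3·y], [0, 3·z, 3·y + 2·z + 5]].
At the point, J = [[0.000, 15.000, -27.000], [-15.000, 10.000, -21.500], [0.000, 9.000, 2.000]] (det J = 4095.000).
Solving J·Δ = −F gives Δ = (-1.282, 1.176, -1.791).
Then the next iterate is (x, y, z)₁ = (1.218, -1.824, 1.209).

(1.218, -1.824, 1.209)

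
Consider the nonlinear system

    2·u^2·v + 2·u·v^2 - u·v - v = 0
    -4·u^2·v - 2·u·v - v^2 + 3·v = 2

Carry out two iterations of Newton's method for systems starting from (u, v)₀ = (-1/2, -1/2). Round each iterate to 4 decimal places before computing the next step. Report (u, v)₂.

(-0.7019, 1.3172)

At (-1/2, -1/2): F = (-0.2500, -3.7500).
Jacobian J = [[4·u·v + 2·v^2 - v, 2·u^2 + 4·u·v - u - 1], [-8·u·v - 2·v, -4·u^2 - 2·u - 2·v + 3]].
At the point, J = [[2.0000, 1.0000], [-1.0000, 4.0000]] (det J = 9.0000).
Solving J·Δ = −F gives Δ = (-0.3056, 0.8611).
Then the next iterate is (u, v)₁ = (-0.8056, 0.3611).
Round to (-0.8056, 0.3611) and repeat: F = (0.188414, -1.402692), J = [[-1.263922, -0.060026], [1.605017, 1.293035]].
Δ = (0.1037, 0.9561), so (u, v)₂ = (-0.7019, 1.3172).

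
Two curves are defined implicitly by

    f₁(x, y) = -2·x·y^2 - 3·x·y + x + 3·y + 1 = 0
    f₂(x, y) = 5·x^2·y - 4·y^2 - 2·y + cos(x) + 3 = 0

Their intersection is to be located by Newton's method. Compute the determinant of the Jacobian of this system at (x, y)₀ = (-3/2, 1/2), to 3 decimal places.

J = [[-2·y^2 - 3·y + 1, -4·x·y - 3·x + 3], [10·x·y - sin(x), 5·x^2 - 8·y - 2]].
At the point, J = [[-1.000, 10.500], [-6.50251, 5.250]].
det J = 63.026.

63.026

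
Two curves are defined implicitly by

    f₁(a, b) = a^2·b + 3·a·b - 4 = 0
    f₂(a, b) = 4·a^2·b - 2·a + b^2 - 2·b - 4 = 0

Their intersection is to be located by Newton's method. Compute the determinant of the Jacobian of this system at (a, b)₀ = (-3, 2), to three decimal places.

-228.000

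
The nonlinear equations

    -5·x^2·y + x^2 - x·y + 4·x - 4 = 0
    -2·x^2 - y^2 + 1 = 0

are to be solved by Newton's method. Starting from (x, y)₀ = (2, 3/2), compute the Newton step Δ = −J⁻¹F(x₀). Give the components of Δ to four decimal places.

(-1.2180, 0.1647)

At (2, 3/2): F = (-25.0000, -9.2500).
Jacobian J = [[-10·x·y + 2·x - y + 4, -5·x^2 - x], [-4·x, -2·y]].
At the point, J = [[-23.5000, -22.0000], [-8.0000, -3.0000]] (det J = -105.5000).
Solving J·Δ = −F gives Δ = (-1.2180, 0.1647).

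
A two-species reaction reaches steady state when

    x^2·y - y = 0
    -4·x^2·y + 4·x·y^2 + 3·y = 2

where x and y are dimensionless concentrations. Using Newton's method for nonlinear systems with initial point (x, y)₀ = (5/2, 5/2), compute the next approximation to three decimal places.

At (5/2, 5/2): F = (13.125, 5.500).
Jacobian J = [[2·x·y, x^2 - 1], [-8·x·y + 4·y^2, -4·x^2 + 8·x·y + 3]].
At the point, J = [[12.500, 5.250], [-25.000, 28.000]] (det J = 481.250).
Solving J·Δ = −F gives Δ = (-0.704, -0.825).
Then the next iterate is (x, y)₁ = (1.796, 1.675).

(1.796, 1.675)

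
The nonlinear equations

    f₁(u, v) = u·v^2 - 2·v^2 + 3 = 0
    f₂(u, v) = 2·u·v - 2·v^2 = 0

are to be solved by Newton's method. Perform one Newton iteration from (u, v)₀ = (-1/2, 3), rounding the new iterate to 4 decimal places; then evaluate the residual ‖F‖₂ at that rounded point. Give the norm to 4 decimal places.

3.2246

At (-1/2, 3): F = (-19.5000, -21.0000).
Jacobian J = [[v^2, 2·u·v - 4·v], [2·v, 2·u - 4·v]].
At the point, J = [[9.0000, -15.0000], [6.0000, -13.0000]] (det J = -27.0000).
Solving J·Δ = −F gives Δ = (-2.2778, -2.6667).
Then the next iterate is (u, v)₁ = (-2.7778, 0.3333).
Re-evaluating at (-2.7778, 0.3333): F = (2.469240, -2.073859), so ‖F‖₂ = 3.2246.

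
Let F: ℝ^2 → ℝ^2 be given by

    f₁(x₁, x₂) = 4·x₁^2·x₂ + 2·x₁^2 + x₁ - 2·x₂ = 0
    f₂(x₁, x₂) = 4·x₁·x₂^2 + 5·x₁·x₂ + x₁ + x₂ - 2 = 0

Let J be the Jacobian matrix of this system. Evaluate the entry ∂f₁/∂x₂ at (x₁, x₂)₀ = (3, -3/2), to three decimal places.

∂f₁/∂x₂ = 4·x₁^2 - 2.
At (3, -3/2) this is 34.000.

34.000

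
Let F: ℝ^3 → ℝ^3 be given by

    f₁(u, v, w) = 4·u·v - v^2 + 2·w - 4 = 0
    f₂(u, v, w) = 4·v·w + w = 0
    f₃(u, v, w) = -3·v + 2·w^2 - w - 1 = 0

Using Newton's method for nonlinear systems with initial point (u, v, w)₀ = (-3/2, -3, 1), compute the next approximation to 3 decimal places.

(-0.893, 0.143, 1.143)

At (-3/2, -3, 1): F = (7.000, -11.000, 9.000).
Jacobian J = [[4·v, 4·u - 2·v, 2], [0, 4·w, 4·v + 1], [0, -3, 4·w - 1]].
At the point, J = [[-12.000, 0.000, 2.000], [0.000, 4.000, -11.000], [0.000, -3.000, 3.000]] (det J = 252.000).
Solving J·Δ = −F gives Δ = (0.607, 3.143, 0.143).
Then the next iterate is (u, v, w)₁ = (-0.893, 0.143, 1.143).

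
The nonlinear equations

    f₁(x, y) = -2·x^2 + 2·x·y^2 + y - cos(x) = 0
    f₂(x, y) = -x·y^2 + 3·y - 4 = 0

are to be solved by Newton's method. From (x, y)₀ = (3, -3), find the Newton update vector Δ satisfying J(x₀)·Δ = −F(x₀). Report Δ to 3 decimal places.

(-3.689, 0.324)

At (3, -3): F = (33.98999, -40.000).
Jacobian J = [[-4·x + 2·y^2 + sin(x), 4·x·y + 1], [-y^2, -2·x·y + 3]].
At the point, J = [[6.14112, -35.000], [-9.000, 21.000]] (det J = -186.03648).
Solving J·Δ = −F gives Δ = (-3.689, 0.324).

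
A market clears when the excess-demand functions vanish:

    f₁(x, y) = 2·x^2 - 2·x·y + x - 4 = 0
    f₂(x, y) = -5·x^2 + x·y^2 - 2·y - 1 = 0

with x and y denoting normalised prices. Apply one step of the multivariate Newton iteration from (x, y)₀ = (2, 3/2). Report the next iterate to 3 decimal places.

(0.340, -0.989)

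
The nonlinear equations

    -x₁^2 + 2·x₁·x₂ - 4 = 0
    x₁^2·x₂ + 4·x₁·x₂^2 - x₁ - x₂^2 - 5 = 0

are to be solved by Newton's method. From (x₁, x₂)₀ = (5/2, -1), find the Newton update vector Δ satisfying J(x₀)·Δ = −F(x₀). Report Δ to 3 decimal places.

At (5/2, -1): F = (-15.250, -4.750).
Jacobian J = [[-2·x₁ + 2·x₂, 2·x₁], [2·x₁·x₂ + 4·x₂^2 - 1, x₁^2 + 8·x₁·x₂ - 2·x₂]].
At the point, J = [[-7.000, 5.000], [-2.000, -11.750]] (det J = 92.250).
Solving J·Δ = −F gives Δ = (-2.200, -0.030).

(-2.200, -0.030)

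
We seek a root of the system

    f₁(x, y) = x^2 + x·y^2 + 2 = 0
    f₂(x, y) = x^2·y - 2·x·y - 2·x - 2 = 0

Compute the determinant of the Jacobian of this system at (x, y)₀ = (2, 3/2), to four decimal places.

-6.0000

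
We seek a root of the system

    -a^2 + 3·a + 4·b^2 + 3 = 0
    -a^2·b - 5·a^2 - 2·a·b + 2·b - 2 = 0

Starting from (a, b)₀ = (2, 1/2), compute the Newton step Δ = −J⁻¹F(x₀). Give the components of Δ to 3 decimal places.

At (2, 1/2): F = (6.000, -25.000).
Jacobian J = [[-2·a + 3, 8·b], [-2·a·b - 10·a - 2·b, -a^2 - 2·a + 2]].
At the point, J = [[-1.000, 4.000], [-23.000, -6.000]] (det J = 98.000).
Solving J·Δ = −F gives Δ = (-0.653, -1.663).

(-0.653, -1.663)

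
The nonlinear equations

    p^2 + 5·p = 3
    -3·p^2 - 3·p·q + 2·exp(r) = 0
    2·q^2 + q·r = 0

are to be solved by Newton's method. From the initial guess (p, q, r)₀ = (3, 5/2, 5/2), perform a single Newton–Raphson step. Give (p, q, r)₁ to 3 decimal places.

(1.091, 1.283, 1.084)

At (3, 5/2, 5/2): F = (21.000, -25.13501, 18.750).
Jacobian J = [[2·p + 5, 0, 0], [-6·p - 3·q, -3·p, 2·exp(r)], [0, 4·q + r, q]].
At the point, J = [[11.000, 0.000, 0.000], [-25.500, -9.000, 24.36499], [0.000, 12.500, 2.500]] (det J = -3597.68584).
Solving J·Δ = −F gives Δ = (-1.909, -1.217, -1.416).
Then the next iterate is (p, q, r)₁ = (1.091, 1.283, 1.084).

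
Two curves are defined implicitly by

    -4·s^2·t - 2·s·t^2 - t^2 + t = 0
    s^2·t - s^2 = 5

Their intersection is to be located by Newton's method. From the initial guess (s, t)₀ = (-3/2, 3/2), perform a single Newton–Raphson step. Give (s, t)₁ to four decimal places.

(-0.6005, 3.8219)

At (-3/2, 3/2): F = (-7.5000, -3.8750).
Jacobian J = [[-8·s·t - 2·t^2, -4·s^2 - 4·s·t - 2·t + 1], [2·s·t - 2·s, s^2]].
At the point, J = [[13.5000, -2.0000], [-1.5000, 2.2500]] (det J = 27.3750).
Solving J·Δ = −F gives Δ = (0.8995, 2.3219).
Then the next iterate is (s, t)₁ = (-0.6005, 3.8219).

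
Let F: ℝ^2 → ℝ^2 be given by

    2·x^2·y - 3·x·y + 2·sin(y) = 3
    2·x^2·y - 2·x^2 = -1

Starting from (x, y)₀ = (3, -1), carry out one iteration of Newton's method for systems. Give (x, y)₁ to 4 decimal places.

(1.6673, -0.8325)

At (3, -1): F = (-13.682942, -35.0000).
Jacobian J = [[4·x·y - 3·y, 2·x^2 - 3·x + 2·cos(y)], [4·x·y - 4·x, 2·x^2]].
At the point, J = [[-9.0000, 10.080605], [-24.0000, 18.0000]] (det J = 79.934511).
Solving J·Δ = −F gives Δ = (-1.3327, 0.1675).
Then the next iterate is (x, y)₁ = (1.6673, -0.8325).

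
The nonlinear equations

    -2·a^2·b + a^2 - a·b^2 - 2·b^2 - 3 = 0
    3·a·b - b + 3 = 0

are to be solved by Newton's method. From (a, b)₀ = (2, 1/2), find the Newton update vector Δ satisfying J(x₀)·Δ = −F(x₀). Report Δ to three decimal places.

At (2, 1/2): F = (-4.000, 5.500).
Jacobian J = [[-4·a·b + 2·a - b^2, -2·a^2 - 2·a·b - 4·b], [3·b, 3·a - 1]].
At the point, J = [[-0.250, -12.000], [1.500, 5.000]] (det J = 16.750).
Solving J·Δ = −F gives Δ = (-2.746, -0.276).

(-2.746, -0.276)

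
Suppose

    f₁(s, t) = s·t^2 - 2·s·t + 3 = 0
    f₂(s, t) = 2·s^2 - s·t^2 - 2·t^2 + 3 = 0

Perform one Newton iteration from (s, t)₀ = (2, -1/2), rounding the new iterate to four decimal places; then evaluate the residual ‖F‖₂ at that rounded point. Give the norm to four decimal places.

4.4268

At (2, -1/2): F = (5.5000, 10.0000).
Jacobian J = [[t^2 - 2·t, 2·s·t - 2·s], [4·s - t^2, -2·s·t - 4·t]].
At the point, J = [[1.2500, -6.0000], [7.7500, 4.0000]] (det J = 51.5000).
Solving J·Δ = −F gives Δ = (-1.5922, 0.5850).
Then the next iterate is (s, t)₁ = (0.4078, 0.0850).
Re-evaluating at (0.4078, 0.0850): F = (2.933620, 3.315205), so ‖F‖₂ = 4.4268.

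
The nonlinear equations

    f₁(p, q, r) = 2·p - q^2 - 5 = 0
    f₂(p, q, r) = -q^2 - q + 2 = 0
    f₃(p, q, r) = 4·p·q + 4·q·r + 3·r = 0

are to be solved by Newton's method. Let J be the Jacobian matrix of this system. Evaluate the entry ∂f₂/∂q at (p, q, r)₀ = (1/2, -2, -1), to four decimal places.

3.0000

∂f₂/∂q = -2·q - 1.
At (1/2, -2, -1) this is 3.0000.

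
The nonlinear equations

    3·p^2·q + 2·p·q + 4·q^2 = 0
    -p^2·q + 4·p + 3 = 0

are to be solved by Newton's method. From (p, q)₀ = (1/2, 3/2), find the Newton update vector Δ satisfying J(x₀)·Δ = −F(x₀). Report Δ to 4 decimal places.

(-1.8345, 0.1552)

At (1/2, 3/2): F = (11.6250, 4.6250).
Jacobian J = [[6·p·q + 2·q, 3·p^2 + 2·p + 8·q], [-2·p·q + 4, -p^2]].
At the point, J = [[7.5000, 13.7500], [2.5000, -0.2500]] (det J = -36.2500).
Solving J·Δ = −F gives Δ = (-1.8345, 0.1552).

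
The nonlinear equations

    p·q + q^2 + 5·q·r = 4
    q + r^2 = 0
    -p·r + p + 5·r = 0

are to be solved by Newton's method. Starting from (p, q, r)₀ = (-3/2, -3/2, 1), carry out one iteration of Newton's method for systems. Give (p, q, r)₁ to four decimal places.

(-1.6410, 0.5385, 0.2308)

At (-3/2, -3/2, 1): F = (-7.0000, -0.5000, 5.0000).
Jacobian J = [[q, p + 2·q + 5·r, 5·q], [0, 1, 2·r], [-r + 1, 0, -p + 5]].
At the point, J = [[-1.5000, 0.5000, -7.5000], [0.0000, 1.0000, 2.0000], [0.0000, 0.0000, 6.5000]] (det J = -9.7500).
Solving J·Δ = −F gives Δ = (-0.1410, 2.0385, -0.7692).
Then the next iterate is (p, q, r)₁ = (-1.6410, 0.5385, 0.2308).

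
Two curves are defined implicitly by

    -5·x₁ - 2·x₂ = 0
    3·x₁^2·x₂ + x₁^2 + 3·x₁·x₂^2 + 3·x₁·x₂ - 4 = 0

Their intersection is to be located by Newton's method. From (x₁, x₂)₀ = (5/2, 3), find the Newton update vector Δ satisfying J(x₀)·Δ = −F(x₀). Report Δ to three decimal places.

At (5/2, 3): F = (-18.500, 148.500).
Jacobian J = [[-5, -2], [6·x₁·x₂ + 2·x₁ + 3·x₂^2 + 3·x₂, 3·x₁^2 + 6·x₁·x₂ + 3·x₁]].
At the point, J = [[-5.000, -2.000], [86.000, 71.250]] (det J = -184.250).
Solving J·Δ = −F gives Δ = (-5.542, 4.605).

(-5.542, 4.605)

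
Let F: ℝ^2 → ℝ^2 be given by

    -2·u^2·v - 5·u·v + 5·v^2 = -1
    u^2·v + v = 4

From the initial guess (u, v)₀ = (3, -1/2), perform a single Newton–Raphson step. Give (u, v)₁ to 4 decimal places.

(-2.3276, -1.1983)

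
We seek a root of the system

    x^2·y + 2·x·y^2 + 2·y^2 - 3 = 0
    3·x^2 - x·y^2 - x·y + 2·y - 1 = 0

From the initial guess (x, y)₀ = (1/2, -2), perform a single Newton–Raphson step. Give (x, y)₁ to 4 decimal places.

(1.4752, -0.7786)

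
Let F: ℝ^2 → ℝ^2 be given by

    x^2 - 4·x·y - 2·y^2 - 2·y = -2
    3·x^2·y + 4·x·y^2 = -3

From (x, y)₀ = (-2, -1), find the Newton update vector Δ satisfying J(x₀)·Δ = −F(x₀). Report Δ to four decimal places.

(0.7125, 0.2000)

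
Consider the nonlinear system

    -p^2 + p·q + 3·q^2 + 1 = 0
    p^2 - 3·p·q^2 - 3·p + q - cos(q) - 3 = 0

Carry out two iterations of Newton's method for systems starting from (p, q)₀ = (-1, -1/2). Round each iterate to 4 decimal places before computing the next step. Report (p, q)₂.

(-1.0247, -0.0812)

At (-1, -1/2): F = (1.2500, 0.372417).
Jacobian J = [[-2·p + q, p + 6·q], [2·p - 3·q^2 - 3, -6·p·q + sin(q) + 1]].
At the point, J = [[1.5000, -4.0000], [-5.7500, -2.479426]] (det J = -26.719138).
Solving J·Δ = −F gives Δ = (-0.0602, 0.2899).
Then the next iterate is (p, q)₁ = (-1.0602, -0.2101).
Round to (-1.0602, -0.2101) and repeat: F = (0.231150, 0.256912), J = [[1.9103, -2.3208], [-5.252826, -0.545046]].
Δ = (0.0355, 0.1289), so (p, q)₂ = (-1.0247, -0.0812).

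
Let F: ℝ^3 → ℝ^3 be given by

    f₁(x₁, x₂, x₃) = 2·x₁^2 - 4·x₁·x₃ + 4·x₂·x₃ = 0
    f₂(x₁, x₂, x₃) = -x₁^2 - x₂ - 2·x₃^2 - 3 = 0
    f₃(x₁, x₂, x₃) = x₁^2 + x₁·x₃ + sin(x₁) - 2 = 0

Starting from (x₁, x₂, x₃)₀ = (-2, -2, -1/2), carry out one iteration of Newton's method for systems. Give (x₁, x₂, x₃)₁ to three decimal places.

(1.556, -8.667, -8.195)

At (-2, -2, -1/2): F = (8.000, -5.500, 2.09070).
Jacobian J = [[4·x₁ - 4·x₃, 4·x₃, -4·x₁ + 4·x₂], [-2·x₁, -1, -4·x₃], [2·x₁ + x₃ + cos(x₁), 0, x₁]].
At the point, J = [[-6.000, -2.000, 0.000], [4.000, -1.000, 2.000], [-4.91615, 0.000, -2.000]] (det J = -8.33541).
Solving J·Δ = −F gives Δ = (3.556, -6.667, -7.695).
Then the next iterate is (x₁, x₂, x₃)₁ = (1.556, -8.667, -8.195).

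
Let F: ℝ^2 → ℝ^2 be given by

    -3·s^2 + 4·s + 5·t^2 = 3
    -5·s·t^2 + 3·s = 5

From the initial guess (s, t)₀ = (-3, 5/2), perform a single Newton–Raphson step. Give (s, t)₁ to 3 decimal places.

(-1.812, 1.884)

At (-3, 5/2): F = (-10.750, 79.750).
Jacobian J = [[-6·s + 4, 10·t], [-5·t^2 + 3, -10·s·t]].
At the point, J = [[22.000, 25.000], [-28.250, 75.000]] (det J = 2356.250).
Solving J·Δ = −F gives Δ = (1.188, -0.616).
Then the next iterate is (s, t)₁ = (-1.812, 1.884).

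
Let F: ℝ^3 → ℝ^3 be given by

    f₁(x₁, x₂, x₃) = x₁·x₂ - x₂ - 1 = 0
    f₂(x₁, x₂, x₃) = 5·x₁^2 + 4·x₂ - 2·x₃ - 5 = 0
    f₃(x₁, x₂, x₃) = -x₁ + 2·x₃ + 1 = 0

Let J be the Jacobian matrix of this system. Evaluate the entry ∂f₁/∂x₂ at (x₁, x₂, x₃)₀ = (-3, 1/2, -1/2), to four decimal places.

∂f₁/∂x₂ = x₁ - 1.
At (-3, 1/2, -1/2) this is -4.0000.

-4.0000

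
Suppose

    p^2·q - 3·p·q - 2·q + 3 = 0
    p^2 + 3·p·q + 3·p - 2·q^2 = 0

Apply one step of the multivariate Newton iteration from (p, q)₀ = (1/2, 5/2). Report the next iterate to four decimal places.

At (1/2, 5/2): F = (-5.1250, -7.0000).
Jacobian J = [[2·p·q - 3·q, p^2 - 3·p - 2], [2·p + 3·q + 3, 3·p - 4·q]].
At the point, J = [[-5.0000, -3.2500], [11.5000, -8.5000]] (det J = 79.8750).
Solving J·Δ = −F gives Δ = (-0.2606, -1.1761).
Then the next iterate is (p, q)₁ = (0.2394, 1.3239).

(0.2394, 1.3239)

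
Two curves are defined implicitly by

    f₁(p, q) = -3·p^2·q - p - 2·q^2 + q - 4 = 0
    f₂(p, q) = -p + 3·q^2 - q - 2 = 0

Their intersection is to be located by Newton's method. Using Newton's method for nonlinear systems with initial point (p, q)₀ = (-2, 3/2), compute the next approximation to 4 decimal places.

At (-2, 3/2): F = (-23.0000, 5.2500).
Jacobian J = [[-6·p·q - 1, -3·p^2 - 4·q + 1], [-1, 6·q - 1]].
At the point, J = [[17.0000, -17.0000], [-1.0000, 8.0000]] (det J = 119.0000).
Solving J·Δ = −F gives Δ = (0.7962, -0.5567).
Then the next iterate is (p, q)₁ = (-1.2038, 0.9433).

(-1.2038, 0.9433)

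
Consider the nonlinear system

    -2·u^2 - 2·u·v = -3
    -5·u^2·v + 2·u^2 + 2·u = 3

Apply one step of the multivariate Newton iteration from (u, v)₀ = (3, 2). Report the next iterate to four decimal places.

At (3, 2): F = (-27.0000, -69.0000).
Jacobian J = [[-4·u - 2·v, -2·u], [-10·u·v + 4·u + 2, -5·u^2]].
At the point, J = [[-16.0000, -6.0000], [-46.0000, -45.0000]] (det J = 444.0000).
Solving J·Δ = −F gives Δ = (-1.8041, 0.3108).
Then the next iterate is (u, v)₁ = (1.1959, 2.3108).

(1.1959, 2.3108)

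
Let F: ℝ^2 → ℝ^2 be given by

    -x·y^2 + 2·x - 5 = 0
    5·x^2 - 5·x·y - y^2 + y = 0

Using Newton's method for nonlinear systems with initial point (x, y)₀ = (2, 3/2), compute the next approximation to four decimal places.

(0.8269, 0.6322)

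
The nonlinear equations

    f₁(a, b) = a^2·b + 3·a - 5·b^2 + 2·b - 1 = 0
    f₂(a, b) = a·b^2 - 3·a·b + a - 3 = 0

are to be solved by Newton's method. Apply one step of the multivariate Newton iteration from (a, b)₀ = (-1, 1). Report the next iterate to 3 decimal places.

(-4.333, -0.333)

At (-1, 1): F = (-6.000, -2.000).
Jacobian J = [[2·a·b + 3, a^2 - 10·b + 2], [b^2 - 3·b + 1, 2·a·b - 3·a]].
At the point, J = [[1.000, -7.000], [-1.000, 1.000]] (det J = -6.000).
Solving J·Δ = −F gives Δ = (-3.333, -1.333).
Then the next iterate is (a, b)₁ = (-4.333, -0.333).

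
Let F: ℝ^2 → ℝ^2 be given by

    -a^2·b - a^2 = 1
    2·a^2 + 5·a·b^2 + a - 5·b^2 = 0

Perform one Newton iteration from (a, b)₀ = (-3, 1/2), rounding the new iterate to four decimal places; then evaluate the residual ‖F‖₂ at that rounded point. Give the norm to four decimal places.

At (-3, 1/2): F = (-14.5000, 10.0000).
Jacobian J = [[-2·a·b - 2·a, -a^2], [4·a + 5·b^2 + 1, 10·a·b - 10·b]].
At the point, J = [[9.0000, -9.0000], [-9.7500, -20.0000]] (det J = -267.7500).
Solving J·Δ = −F gives Δ = (1.4192, -0.1919).
Then the next iterate is (a, b)₁ = (-1.5808, 0.3081).
Re-evaluating at (-1.5808, 0.3081): F = (-4.268849, 2.192137), so ‖F‖₂ = 4.7988.

4.7988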